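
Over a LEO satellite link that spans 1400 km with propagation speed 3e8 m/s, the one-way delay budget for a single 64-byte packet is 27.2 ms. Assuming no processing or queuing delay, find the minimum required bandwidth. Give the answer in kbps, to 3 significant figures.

L = 512 bits.
Propagation delay = 1400000 / 300000000 = 4.66667 ms.
Transmission budget = 27.2 − 4.66667 = 22.5333 ms.
R ≥ L / t_tx = 512 bits / 0.0225333 s = 22.7 kbps.

22.7 kbps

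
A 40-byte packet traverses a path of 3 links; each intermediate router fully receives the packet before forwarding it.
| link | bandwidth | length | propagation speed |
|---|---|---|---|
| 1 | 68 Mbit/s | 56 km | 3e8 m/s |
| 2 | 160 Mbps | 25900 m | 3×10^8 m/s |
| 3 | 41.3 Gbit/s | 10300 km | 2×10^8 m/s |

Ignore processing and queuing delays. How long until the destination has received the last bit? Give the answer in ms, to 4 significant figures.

L = 40 × 8 = 320 bits.
Transmission delays (L/R per hop): 0.00470588, 0.002, 7.74818e-06 ms; sum = 0.00671363 ms.
Propagation delays (d/s per hop): 0.186667, 0.0863333, 51.5 ms; sum = 51.773 ms.
End-to-end = 51.78 ms.

51.78 ms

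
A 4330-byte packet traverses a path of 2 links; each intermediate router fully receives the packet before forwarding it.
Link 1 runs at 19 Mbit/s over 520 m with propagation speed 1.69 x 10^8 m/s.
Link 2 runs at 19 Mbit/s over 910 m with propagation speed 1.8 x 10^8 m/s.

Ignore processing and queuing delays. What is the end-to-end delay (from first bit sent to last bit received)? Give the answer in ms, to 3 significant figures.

3.65 ms

L = 4330 × 8 = 34640 bits.
Transmission delay per hop = L/R = 34640/19000000 = 1.82316 ms; 2 hops → 3.64632 ms.
Propagation delays (d/s per hop): 0.00307692, 0.00505556 ms; sum = 0.00813248 ms.
End-to-end = 3.65 ms.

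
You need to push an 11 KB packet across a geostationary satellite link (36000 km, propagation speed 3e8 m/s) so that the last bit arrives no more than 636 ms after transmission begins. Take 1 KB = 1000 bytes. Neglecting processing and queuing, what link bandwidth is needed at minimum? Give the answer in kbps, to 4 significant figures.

170.5 kbps

L = 88000 bits.
Propagation delay = 36000000 / 300000000 = 120 ms.
Transmission budget = 636 − 120 = 516 ms.
R ≥ L / t_tx = 88000 bits / 0.516 s = 170.5 kbps.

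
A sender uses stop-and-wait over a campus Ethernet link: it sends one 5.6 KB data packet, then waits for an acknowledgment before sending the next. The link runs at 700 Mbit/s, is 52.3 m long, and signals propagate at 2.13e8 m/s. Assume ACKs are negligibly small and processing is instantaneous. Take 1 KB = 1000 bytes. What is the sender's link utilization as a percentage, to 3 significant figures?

99.2 %

t_tx = L/R = 44800/700000000 = 6.4e-05 s.
t_prop = 52.3/213000000 = 2.4554e-07 s; RTT = 4.9108e-07 s.
Cycle = t_tx + RTT = 6.44911e-05 s.
Utilization = t_tx / cycle = 6.4e-05/6.44911e-05 = 99.2 %.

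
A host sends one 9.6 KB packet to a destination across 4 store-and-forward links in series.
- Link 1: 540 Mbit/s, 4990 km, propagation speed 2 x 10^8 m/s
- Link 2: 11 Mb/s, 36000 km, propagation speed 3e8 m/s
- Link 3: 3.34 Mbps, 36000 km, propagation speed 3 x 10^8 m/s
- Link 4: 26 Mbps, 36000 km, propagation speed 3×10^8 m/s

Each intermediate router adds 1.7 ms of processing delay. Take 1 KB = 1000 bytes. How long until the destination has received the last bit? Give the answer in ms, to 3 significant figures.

L = 76800 bits.
Transmission delays (L/R per hop): 0.142222, 6.98182, 22.994, 2.95385 ms; sum = 33.0719 ms.
Propagation delays (d/s per hop): 24.95, 120, 120, 120 ms; sum = 384.95 ms.
Processing at 3 router(s): 3 × 1.7 ms = 5.1 ms.
End-to-end = 423 ms.

423 ms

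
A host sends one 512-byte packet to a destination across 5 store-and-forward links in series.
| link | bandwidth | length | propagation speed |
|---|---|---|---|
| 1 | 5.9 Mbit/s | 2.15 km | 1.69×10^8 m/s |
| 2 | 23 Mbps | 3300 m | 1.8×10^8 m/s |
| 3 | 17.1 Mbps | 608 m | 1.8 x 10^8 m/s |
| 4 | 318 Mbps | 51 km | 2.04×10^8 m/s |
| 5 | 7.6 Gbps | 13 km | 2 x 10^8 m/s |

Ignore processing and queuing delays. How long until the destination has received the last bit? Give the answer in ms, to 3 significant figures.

L = 512 × 8 = 4096 bits.
Transmission delays (L/R per hop): 0.694237, 0.178087, 0.239532, 0.0128805, 0.000538947 ms; sum = 1.12528 ms.
Propagation delays (d/s per hop): 0.0127219, 0.0183333, 0.00337778, 0.25, 0.065 ms; sum = 0.349433 ms.
End-to-end = 1.47 ms.

1.47 ms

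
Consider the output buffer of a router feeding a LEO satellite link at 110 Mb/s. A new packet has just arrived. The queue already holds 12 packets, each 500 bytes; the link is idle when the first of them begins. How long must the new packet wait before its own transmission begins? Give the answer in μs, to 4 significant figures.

Each queued packet: L/R = 4000/110000000 = 36.3636 μs.
12 queued → 436.364 μs.
Queuing delay = 436.4 μs.

436.4 μs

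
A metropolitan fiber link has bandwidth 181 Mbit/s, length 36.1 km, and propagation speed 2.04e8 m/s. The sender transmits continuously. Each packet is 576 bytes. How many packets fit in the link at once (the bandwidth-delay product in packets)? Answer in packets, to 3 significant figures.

Propagation delay = 36100 / 204000000 = 0.000176961 s.
BDP = R × t_prop = 181000000 × 0.000176961 = 32029.9 bits.
In packets of 4608 bits: 6.95 packets.

6.95 packets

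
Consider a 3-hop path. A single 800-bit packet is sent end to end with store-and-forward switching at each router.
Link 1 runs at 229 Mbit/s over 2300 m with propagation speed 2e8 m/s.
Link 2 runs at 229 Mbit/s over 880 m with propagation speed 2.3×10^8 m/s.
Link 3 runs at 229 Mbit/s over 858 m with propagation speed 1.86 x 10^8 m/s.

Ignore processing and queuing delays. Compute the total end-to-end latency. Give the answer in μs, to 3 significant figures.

Transmission delay per hop = L/R = 800/229000000 = 3.49345 μs; 3 hops → 10.4803 μs.
Propagation delays (d/s per hop): 11.5, 3.82609, 4.6129 μs; sum = 19.939 μs.
End-to-end = 30.4 μs.

30.4 μs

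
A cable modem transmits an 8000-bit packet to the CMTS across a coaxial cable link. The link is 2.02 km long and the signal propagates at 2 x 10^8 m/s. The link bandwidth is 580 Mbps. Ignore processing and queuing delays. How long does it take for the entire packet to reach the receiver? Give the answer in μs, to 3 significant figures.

23.9 μs

Transmission delay = L/R = 8000 / 580000000 = 13.7931 μs.
Propagation delay = d/s = 2020 m / 200000000 m/s = 10.1 μs.
Total = 23.9 μs.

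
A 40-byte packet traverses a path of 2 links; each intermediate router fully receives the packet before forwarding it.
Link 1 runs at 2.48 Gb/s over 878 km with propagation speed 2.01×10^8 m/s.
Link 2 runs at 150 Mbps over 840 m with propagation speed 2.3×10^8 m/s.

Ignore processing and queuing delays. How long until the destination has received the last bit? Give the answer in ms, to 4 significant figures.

4.374 ms

L = 40 × 8 = 320 bits.
Transmission delays (L/R per hop): 0.000129032, 0.00213333 ms; sum = 0.00226237 ms.
Propagation delays (d/s per hop): 4.36816, 0.00365217 ms; sum = 4.37181 ms.
End-to-end = 4.374 ms.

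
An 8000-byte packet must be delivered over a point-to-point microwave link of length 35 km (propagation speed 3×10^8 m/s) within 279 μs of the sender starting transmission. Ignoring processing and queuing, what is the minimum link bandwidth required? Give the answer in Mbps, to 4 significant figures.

394.3 Mbps

L = 64000 bits.
Propagation delay = 35000 / 300000000 = 116.667 μs.
Transmission budget = 279 − 116.667 = 162.333 μs.
R ≥ L / t_tx = 64000 bits / 0.000162333 s = 394.3 Mbps.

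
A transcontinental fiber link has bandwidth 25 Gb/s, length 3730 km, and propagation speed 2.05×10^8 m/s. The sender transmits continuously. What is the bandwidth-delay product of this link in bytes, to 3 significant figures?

56900000 bytes

Propagation delay = 3730000 / 2.05e+08 = 0.0181951 s.
BDP = R × t_prop = 25000000000 × 0.0181951 = 454878000 bits.
In bytes: 454878000/8 = 56900000 bytes.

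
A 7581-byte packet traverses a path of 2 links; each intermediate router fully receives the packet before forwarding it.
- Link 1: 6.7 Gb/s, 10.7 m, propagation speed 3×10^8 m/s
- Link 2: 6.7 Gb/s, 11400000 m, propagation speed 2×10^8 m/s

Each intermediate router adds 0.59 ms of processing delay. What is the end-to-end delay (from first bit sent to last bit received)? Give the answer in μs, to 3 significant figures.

57600 μs

L = 7581 × 8 = 60648 bits.
Transmission delay per hop = L/R = 60648/6700000000 = 9.05194 μs; 2 hops → 18.1039 μs.
Propagation delays (d/s per hop): 0.0356667, 57000 μs; sum = 57000 μs.
Processing at 1 router(s): 1 × 0.59 ms = 590 μs.
End-to-end = 57600 μs.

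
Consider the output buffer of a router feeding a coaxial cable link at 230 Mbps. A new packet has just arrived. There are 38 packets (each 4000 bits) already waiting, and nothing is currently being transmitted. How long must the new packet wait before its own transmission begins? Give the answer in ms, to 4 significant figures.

0.6609 ms

Each queued packet: L/R = 4000/230000000 = 0.0173913 ms.
38 queued → 0.66087 ms.
Queuing delay = 0.6609 ms.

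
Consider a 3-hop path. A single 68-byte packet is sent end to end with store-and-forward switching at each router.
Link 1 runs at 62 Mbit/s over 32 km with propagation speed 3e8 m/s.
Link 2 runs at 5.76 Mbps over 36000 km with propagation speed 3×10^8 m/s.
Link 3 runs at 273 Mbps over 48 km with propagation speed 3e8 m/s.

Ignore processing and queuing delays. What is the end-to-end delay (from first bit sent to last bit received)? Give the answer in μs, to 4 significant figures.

L = 68 × 8 = 544 bits.
Transmission delays (L/R per hop): 8.77419, 94.4444, 1.99267 μs; sum = 105.211 μs.
Propagation delays (d/s per hop): 106.667, 120000, 160 μs; sum = 120267 μs.
End-to-end = 120400 μs.

120400 μs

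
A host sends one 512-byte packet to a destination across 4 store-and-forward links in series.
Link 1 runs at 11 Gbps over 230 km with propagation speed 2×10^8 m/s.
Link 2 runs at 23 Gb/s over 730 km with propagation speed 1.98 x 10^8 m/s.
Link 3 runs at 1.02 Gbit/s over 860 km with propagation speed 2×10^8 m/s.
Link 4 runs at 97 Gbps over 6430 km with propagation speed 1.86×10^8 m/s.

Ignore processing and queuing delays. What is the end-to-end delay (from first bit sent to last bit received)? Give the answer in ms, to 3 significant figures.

L = 512 × 8 = 4096 bits.
Transmission delays (L/R per hop): 0.000372364, 0.000178087, 0.00401569, 4.22268e-05 ms; sum = 0.00460836 ms.
Propagation delays (d/s per hop): 1.15, 3.68687, 4.3, 34.5699 ms; sum = 43.7068 ms.
End-to-end = 43.7 ms.

43.7 ms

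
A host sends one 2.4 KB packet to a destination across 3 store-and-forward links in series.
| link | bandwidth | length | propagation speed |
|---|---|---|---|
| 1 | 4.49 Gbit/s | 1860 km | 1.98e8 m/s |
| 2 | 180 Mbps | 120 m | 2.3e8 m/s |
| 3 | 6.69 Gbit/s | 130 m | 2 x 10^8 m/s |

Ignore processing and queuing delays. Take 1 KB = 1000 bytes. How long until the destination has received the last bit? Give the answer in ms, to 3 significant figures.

9.51 ms

L = 19200 bits.
Transmission delays (L/R per hop): 0.00427617, 0.106667, 0.00286996 ms; sum = 0.113813 ms.
Propagation delays (d/s per hop): 9.39394, 0.000521739, 0.00065 ms; sum = 9.39511 ms.
End-to-end = 9.51 ms.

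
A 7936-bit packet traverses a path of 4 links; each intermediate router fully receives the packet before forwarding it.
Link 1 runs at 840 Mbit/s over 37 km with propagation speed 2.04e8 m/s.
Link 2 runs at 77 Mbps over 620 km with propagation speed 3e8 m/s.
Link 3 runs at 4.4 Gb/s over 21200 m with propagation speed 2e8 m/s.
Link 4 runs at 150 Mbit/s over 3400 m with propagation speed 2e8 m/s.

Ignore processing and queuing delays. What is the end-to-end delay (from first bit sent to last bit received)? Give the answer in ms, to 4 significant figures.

2.538 ms

Transmission delays (L/R per hop): 0.00944762, 0.103065, 0.00180364, 0.0529067 ms; sum = 0.167223 ms.
Propagation delays (d/s per hop): 0.181373, 2.06667, 0.106, 0.017 ms; sum = 2.37104 ms.
End-to-end = 2.538 ms.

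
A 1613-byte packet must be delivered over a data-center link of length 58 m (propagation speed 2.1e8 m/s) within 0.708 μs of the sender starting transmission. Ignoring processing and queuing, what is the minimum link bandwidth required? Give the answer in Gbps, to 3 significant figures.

L = 12904 bits.
Propagation delay = 58 / 210000000 = 0.27619 μs.
Transmission budget = 0.708 − 0.27619 = 0.43181 μs.
R ≥ L / t_tx = 12904 bits / 4.3181e-07 s = 29.9 Gbps.

29.9 Gbps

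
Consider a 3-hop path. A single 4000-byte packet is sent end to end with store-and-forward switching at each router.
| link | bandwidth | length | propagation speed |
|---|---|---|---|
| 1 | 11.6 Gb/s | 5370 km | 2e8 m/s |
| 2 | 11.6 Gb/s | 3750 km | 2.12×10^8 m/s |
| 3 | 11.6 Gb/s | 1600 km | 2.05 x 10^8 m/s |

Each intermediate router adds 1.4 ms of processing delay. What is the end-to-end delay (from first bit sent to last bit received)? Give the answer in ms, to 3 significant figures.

55.2 ms

L = 4000 × 8 = 32000 bits.
Transmission delay per hop = L/R = 32000/11600000000 = 0.00275862 ms; 3 hops → 0.00827586 ms.
Propagation delays (d/s per hop): 26.85, 17.6887, 7.80488 ms; sum = 52.3436 ms.
Processing at 2 router(s): 2 × 1.4 ms = 2.8 ms.
End-to-end = 55.2 ms.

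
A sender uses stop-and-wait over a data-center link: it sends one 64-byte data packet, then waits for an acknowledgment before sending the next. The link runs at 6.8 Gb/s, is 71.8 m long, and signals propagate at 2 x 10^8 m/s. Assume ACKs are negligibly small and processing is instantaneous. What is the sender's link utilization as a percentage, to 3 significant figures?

9.49 %

t_tx = L/R = 512/6800000000 = 7.52941e-08 s.
t_prop = 71.8/200000000 = 3.59e-07 s; RTT = 7.18e-07 s.
Cycle = t_tx + RTT = 7.93294e-07 s.
Utilization = t_tx / cycle = 7.52941e-08/7.93294e-07 = 9.49 %.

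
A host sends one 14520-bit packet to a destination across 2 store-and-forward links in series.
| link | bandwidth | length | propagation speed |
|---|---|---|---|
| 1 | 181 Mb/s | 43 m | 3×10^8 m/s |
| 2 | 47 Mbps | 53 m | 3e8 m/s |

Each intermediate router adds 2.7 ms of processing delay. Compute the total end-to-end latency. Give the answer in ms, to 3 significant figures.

3.09 ms

Transmission delays (L/R per hop): 0.080221, 0.308936 ms; sum = 0.389157 ms.
Propagation delays (d/s per hop): 0.000143333, 0.000176667 ms; sum = 0.00032 ms.
Processing at 1 router(s): 1 × 2.7 ms = 2.7 ms.
End-to-end = 3.09 ms.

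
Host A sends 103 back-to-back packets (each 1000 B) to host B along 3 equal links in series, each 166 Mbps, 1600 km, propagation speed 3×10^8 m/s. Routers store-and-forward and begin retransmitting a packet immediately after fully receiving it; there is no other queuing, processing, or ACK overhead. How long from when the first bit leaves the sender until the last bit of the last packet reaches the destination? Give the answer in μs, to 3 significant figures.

Per-hop transmission t_tx = L/R = 8000/166000000 = 48.1928 μs.
Per-hop propagation t_prop = 1600000/300000000 = 5333.33 μs.
Pipeline fill: first packet needs 3·t_tx to clear all hops; remaining 102 packets each add one t_tx.
Total = (3+103-1)·t_tx + 3·t_prop = 105·48.1928 + 3·5333.33 = 21100 μs.

21100 μs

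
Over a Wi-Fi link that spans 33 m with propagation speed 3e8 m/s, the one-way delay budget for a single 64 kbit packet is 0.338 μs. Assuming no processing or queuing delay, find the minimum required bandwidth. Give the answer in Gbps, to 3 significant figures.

281 Gbps

Propagation delay = 33 / 300000000 = 0.11 μs.
Transmission budget = 0.338 − 0.11 = 0.228 μs.
R ≥ L / t_tx = 64000 bits / 2.28e-07 s = 281 Gbps.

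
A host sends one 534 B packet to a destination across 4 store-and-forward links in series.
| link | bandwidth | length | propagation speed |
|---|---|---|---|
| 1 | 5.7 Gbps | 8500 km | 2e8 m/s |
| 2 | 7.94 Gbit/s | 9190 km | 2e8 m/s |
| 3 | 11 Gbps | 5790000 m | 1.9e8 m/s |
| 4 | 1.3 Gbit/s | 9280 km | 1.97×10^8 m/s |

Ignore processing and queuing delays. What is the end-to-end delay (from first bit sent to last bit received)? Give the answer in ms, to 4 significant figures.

166.0 ms

L = 534 × 8 = 4272 bits.
Transmission delays (L/R per hop): 0.000749474, 0.000538035, 0.000388364, 0.00328615 ms; sum = 0.00496203 ms.
Propagation delays (d/s per hop): 42.5, 45.95, 30.4737, 47.1066 ms; sum = 166.03 ms.
End-to-end = 166.0 ms.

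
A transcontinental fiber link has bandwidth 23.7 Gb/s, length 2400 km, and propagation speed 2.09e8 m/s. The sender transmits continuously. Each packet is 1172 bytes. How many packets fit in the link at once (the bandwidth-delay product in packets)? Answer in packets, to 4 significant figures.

Propagation delay = 2400000 / 209000000 = 0.0114833 s.
BDP = R × t_prop = 23700000000 × 0.0114833 = 272153000 bits.
In packets of 9376 bits: 29030 packets.

29030 packets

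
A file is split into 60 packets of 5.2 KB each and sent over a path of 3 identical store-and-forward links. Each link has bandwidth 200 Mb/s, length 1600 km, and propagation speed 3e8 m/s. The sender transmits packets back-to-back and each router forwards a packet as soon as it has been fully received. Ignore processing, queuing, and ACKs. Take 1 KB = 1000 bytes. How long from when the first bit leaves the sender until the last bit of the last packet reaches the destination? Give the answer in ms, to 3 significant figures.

Per-hop transmission t_tx = L/R = 41600/200000000 = 0.208 ms.
Per-hop propagation t_prop = 1600000/300000000 = 5.33333 ms.
Pipeline fill: first packet needs 3·t_tx to clear all hops; remaining 59 packets each add one t_tx.
Total = (3+60-1)·t_tx + 3·t_prop = 62·0.208 + 3·5.33333 = 28.9 ms.

28.9 ms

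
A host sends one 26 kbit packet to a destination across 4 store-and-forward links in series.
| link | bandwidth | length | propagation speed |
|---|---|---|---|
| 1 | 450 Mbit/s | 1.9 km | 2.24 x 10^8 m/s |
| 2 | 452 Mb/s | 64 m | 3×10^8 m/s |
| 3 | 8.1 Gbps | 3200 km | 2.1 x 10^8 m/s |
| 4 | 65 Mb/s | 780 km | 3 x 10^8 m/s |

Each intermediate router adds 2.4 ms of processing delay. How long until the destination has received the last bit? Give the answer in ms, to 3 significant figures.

25.6 ms

L = 26000 bits.
Transmission delays (L/R per hop): 0.0577778, 0.0575221, 0.00320988, 0.4 ms; sum = 0.51851 ms.
Propagation delays (d/s per hop): 0.00848214, 0.000213333, 15.2381, 2.6 ms; sum = 17.8468 ms.
Processing at 3 router(s): 3 × 2.4 ms = 7.2 ms.
End-to-end = 25.6 ms.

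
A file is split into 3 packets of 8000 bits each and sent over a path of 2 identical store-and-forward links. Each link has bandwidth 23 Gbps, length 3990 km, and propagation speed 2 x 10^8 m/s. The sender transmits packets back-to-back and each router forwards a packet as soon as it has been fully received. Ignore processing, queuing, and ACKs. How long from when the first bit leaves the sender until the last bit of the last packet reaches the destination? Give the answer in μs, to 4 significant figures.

39900 μs

Per-hop transmission t_tx = L/R = 8000/23000000000 = 0.347826 μs.
Per-hop propagation t_prop = 3990000/200000000 = 19950 μs.
Pipeline fill: first packet needs 2·t_tx to clear all hops; remaining 2 packets each add one t_tx.
Total = (2+3-1)·t_tx + 2·t_prop = 4·0.347826 + 2·19950 = 39900 μs.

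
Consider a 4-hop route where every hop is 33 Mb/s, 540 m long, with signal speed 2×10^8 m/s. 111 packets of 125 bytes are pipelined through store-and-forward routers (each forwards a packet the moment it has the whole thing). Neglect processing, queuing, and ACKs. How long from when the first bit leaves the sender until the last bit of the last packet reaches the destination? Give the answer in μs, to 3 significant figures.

Per-hop transmission t_tx = L/R = 1000/33000000 = 30.303 μs.
Per-hop propagation t_prop = 540/200000000 = 2.7 μs.
Pipeline fill: first packet needs 4·t_tx to clear all hops; remaining 110 packets each add one t_tx.
Total = (4+111-1)·t_tx + 4·t_prop = 114·30.303 + 4·2.7 = 3470 μs.

3470 μs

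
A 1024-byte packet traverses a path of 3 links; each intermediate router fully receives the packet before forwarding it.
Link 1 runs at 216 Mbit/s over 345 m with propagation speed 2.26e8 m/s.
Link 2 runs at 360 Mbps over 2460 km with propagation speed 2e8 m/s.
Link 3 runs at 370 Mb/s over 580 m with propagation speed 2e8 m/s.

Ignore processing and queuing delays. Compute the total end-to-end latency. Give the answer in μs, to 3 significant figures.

L = 1024 × 8 = 8192 bits.
Transmission delays (L/R per hop): 37.9259, 22.7556, 22.1405 μs; sum = 82.822 μs.
Propagation delays (d/s per hop): 1.52655, 12300, 2.9 μs; sum = 12304.4 μs.
End-to-end = 12400 μs.

12400 μs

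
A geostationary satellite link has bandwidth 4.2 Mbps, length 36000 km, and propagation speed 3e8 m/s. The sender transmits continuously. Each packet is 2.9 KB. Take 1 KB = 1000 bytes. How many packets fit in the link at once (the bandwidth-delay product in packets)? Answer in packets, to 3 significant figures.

21.7 packets

Propagation delay = 36000000 / 300000000 = 0.12 s.
BDP = R × t_prop = 4200000 × 0.12 = 504000 bits.
In packets of 23200 bits: 21.7 packets.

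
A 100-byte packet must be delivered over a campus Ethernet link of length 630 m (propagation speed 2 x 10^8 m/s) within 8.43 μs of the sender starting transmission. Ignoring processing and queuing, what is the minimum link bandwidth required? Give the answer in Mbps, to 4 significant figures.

L = 800 bits.
Propagation delay = 630 / 200000000 = 3.15 μs.
Transmission budget = 8.43 − 3.15 = 5.28 μs.
R ≥ L / t_tx = 800 bits / 5.28e-06 s = 151.5 Mbps.

151.5 Mbps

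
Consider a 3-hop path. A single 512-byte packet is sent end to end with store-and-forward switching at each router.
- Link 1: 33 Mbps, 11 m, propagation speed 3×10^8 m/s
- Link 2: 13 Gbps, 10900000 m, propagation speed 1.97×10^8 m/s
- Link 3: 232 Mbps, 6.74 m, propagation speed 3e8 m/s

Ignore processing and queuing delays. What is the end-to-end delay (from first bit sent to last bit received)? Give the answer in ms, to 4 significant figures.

55.47 ms

L = 512 × 8 = 4096 bits.
Transmission delays (L/R per hop): 0.124121, 0.000315077, 0.0176552 ms; sum = 0.142091 ms.
Propagation delays (d/s per hop): 3.66667e-05, 55.3299, 2.24667e-05 ms; sum = 55.33 ms.
End-to-end = 55.47 ms.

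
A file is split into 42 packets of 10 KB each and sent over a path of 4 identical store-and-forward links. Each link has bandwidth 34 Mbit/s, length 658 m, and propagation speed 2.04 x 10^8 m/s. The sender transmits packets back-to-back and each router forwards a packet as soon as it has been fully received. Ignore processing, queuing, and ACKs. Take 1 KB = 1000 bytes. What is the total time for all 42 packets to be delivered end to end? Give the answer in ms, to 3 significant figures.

Per-hop transmission t_tx = L/R = 80000/34000000 = 2.35294 ms.
Per-hop propagation t_prop = 658/204000000 = 0.00322549 ms.
Pipeline fill: first packet needs 4·t_tx to clear all hops; remaining 41 packets each add one t_tx.
Total = (4+42-1)·t_tx + 4·t_prop = 45·2.35294 + 4·0.00322549 = 106 ms.

106 ms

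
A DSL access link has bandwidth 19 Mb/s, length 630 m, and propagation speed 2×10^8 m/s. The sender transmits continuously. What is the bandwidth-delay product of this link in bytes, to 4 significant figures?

7.481 bytes

Propagation delay = 630 / 200000000 = 3.15e-06 s.
BDP = R × t_prop = 19000000 × 3.15e-06 = 59.85 bits.
In bytes: 59.85/8 = 7.481 bytes.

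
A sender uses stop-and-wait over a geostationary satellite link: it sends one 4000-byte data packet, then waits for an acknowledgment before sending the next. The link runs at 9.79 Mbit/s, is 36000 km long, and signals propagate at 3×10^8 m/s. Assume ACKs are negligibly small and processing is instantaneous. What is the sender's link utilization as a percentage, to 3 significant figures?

1.34 %

t_tx = L/R = 32000/9790000 = 0.00326864 s.
t_prop = 36000000/300000000 = 0.12 s; RTT = 0.24 s.
Cycle = t_tx + RTT = 0.243269 s.
Utilization = t_tx / cycle = 0.00326864/0.243269 = 1.34 %.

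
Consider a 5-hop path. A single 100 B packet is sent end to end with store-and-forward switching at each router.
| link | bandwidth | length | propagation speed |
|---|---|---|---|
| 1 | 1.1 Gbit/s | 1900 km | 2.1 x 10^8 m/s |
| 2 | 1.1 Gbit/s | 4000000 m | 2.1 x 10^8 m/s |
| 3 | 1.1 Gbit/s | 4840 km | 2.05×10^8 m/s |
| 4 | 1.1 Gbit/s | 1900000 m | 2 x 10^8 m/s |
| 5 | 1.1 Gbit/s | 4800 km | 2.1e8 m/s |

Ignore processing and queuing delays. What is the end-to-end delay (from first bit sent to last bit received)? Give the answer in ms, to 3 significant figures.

84.1 ms

L = 100 × 8 = 800 bits.
Transmission delay per hop = L/R = 800/1100000000 = 0.000727273 ms; 5 hops → 0.00363636 ms.
Propagation delays (d/s per hop): 9.04762, 19.0476, 23.6098, 9.5, 22.8571 ms; sum = 84.0621 ms.
End-to-end = 84.1 ms.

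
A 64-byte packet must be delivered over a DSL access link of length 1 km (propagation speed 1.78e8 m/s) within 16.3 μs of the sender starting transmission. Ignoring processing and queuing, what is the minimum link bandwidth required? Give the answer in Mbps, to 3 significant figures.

47.9 Mbps

L = 512 bits.
Propagation delay = 1000 / 178000000 = 5.61798 μs.
Transmission budget = 16.3 − 5.61798 = 10.682 μs.
R ≥ L / t_tx = 512 bits / 1.0682e-05 s = 47.9 Mbps.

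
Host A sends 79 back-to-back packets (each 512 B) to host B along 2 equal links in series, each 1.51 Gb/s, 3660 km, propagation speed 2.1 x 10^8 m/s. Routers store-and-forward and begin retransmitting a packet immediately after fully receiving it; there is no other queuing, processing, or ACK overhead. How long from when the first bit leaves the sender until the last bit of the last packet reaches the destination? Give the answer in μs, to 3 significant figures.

Per-hop transmission t_tx = L/R = 4096/1510000000 = 2.71258 μs.
Per-hop propagation t_prop = 3660000/210000000 = 17428.6 μs.
Pipeline fill: first packet needs 2·t_tx to clear all hops; remaining 78 packets each add one t_tx.
Total = (2+79-1)·t_tx + 2·t_prop = 80·2.71258 + 2·17428.6 = 35100 μs.

35100 μs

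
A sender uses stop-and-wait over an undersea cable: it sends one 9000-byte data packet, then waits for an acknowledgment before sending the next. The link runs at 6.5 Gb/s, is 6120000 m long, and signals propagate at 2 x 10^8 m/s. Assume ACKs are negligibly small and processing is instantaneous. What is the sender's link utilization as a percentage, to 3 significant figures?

0.0181 %

t_tx = L/R = 72000/6500000000 = 1.10769e-05 s.
t_prop = 6120000/200000000 = 0.0306 s; RTT = 0.0612 s.
Cycle = t_tx + RTT = 0.0612111 s.
Utilization = t_tx / cycle = 1.10769e-05/0.0612111 = 0.0181 %.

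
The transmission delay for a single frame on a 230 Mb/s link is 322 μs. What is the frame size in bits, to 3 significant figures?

L = R × t_tx = 230000000 b/s × 0.000322 s = 74060 bits.

74100 bits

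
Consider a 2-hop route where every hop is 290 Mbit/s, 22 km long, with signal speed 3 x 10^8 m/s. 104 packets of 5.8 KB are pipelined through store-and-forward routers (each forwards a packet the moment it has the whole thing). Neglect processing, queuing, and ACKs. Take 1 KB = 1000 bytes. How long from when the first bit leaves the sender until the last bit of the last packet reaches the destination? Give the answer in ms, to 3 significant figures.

Per-hop transmission t_tx = L/R = 46400/290000000 = 0.16 ms.
Per-hop propagation t_prop = 22000/300000000 = 0.0733333 ms.
Pipeline fill: first packet needs 2·t_tx to clear all hops; remaining 103 packets each add one t_tx.
Total = (2+104-1)·t_tx + 2·t_prop = 105·0.16 + 2·0.0733333 = 16.9 ms.

16.9 ms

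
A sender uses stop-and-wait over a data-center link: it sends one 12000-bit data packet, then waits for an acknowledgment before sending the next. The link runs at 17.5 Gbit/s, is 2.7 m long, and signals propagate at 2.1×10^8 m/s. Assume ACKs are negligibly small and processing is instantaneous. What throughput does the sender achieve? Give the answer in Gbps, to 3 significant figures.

16.9 Gbps

t_tx = L/R = 12000/17500000000 = 6.85714e-07 s.
t_prop = 2.7/210000000 = 1.28571e-08 s; RTT = 2.57143e-08 s.
Cycle = t_tx + RTT = 7.11429e-07 s.
Throughput = L / cycle = 12000 / 7.11429e-07 = 16.9 Gbps.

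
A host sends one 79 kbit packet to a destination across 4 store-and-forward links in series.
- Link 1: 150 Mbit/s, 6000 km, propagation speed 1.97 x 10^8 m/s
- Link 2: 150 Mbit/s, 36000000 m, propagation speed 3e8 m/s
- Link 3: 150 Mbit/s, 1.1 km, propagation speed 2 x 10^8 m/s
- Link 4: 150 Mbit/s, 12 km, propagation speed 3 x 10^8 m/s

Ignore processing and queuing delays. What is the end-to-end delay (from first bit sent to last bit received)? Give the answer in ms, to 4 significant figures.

L = 79000 bits.
Transmission delay per hop = L/R = 79000/150000000 = 0.526667 ms; 4 hops → 2.10667 ms.
Propagation delays (d/s per hop): 30.4569, 120, 0.0055, 0.04 ms; sum = 150.502 ms.
End-to-end = 152.6 ms.

152.6 ms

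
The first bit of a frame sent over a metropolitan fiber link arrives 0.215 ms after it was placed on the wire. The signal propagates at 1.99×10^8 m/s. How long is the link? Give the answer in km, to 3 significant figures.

d = s × t_prop = 199000000 × 0.000215 = 42.8 km.

42.8 km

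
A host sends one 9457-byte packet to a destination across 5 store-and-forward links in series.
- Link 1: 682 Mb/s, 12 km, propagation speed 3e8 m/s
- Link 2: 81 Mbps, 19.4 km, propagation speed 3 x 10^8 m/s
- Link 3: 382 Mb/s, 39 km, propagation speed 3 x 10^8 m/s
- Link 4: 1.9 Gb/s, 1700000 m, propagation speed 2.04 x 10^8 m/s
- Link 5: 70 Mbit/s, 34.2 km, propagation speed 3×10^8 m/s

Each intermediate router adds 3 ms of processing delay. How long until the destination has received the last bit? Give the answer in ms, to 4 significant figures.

L = 9457 × 8 = 75656 bits.
Transmission delays (L/R per hop): 0.110933, 0.934025, 0.198052, 0.0398189, 1.0808 ms; sum = 2.36363 ms.
Propagation delays (d/s per hop): 0.04, 0.0646667, 0.13, 8.33333, 0.114 ms; sum = 8.682 ms.
Processing at 4 router(s): 4 × 3 ms = 12 ms.
End-to-end = 23.05 ms.

23.05 ms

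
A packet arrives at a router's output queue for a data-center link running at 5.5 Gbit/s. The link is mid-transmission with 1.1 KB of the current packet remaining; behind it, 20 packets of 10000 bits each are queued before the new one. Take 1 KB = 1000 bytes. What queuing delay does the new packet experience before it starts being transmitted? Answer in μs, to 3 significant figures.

Each queued packet: L/R = 10000/5500000000 = 1.81818 μs.
20 queued → 36.3636 μs.
Plus remaining 8800 bits of current packet: 1.6 μs.
Queuing delay = 38.0 μs.

38.0 μs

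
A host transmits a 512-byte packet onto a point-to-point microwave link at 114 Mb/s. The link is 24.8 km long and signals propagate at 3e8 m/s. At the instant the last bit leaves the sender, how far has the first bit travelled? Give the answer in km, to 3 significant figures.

10.8 km

t_tx = L/R = 4096/114000000 = 3.59298e-05 s.
Distance = s × t_tx = 300000000 × 3.59298e-05 = 10.8 km.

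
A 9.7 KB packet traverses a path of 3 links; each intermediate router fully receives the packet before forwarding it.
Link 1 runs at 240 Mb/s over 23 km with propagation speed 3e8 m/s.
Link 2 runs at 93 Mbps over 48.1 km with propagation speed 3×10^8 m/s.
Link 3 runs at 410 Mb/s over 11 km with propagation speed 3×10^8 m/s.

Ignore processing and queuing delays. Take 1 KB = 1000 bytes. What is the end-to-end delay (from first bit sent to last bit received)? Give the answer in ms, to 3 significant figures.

1.62 ms

L = 77600 bits.
Transmission delays (L/R per hop): 0.323333, 0.834409, 0.189268 ms; sum = 1.34701 ms.
Propagation delays (d/s per hop): 0.0766667, 0.160333, 0.0366667 ms; sum = 0.273667 ms.
End-to-end = 1.62 ms.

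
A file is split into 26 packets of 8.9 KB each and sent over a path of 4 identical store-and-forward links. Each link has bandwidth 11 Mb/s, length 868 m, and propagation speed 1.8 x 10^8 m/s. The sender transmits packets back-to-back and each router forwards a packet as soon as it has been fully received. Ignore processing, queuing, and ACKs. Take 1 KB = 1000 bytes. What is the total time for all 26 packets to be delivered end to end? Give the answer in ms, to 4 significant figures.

Per-hop transmission t_tx = L/R = 71200/11000000 = 6.47273 ms.
Per-hop propagation t_prop = 868/180000000 = 0.00482222 ms.
Pipeline fill: first packet needs 4·t_tx to clear all hops; remaining 25 packets each add one t_tx.
Total = (4+26-1)·t_tx + 4·t_prop = 29·6.47273 + 4·0.00482222 = 187.7 ms.

187.7 ms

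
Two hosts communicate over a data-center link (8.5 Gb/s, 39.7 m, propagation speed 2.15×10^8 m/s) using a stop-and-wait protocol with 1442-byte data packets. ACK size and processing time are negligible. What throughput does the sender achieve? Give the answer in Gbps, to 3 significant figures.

6.68 Gbps

t_tx = L/R = 11536/8500000000 = 1.35718e-06 s.
t_prop = 39.7/215000000 = 1.84651e-07 s; RTT = 3.69302e-07 s.
Cycle = t_tx + RTT = 1.72648e-06 s.
Throughput = L / cycle = 11536 / 1.72648e-06 = 6.68 Gbps.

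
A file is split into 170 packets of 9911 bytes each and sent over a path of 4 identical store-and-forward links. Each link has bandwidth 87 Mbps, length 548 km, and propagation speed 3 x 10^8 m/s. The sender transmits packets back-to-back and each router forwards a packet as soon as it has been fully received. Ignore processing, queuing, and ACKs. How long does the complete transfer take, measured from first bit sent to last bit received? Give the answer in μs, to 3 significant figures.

Per-hop transmission t_tx = L/R = 79288/87000000 = 911.356 μs.
Per-hop propagation t_prop = 548000/300000000 = 1826.67 μs.
Pipeline fill: first packet needs 4·t_tx to clear all hops; remaining 169 packets each add one t_tx.
Total = (4+170-1)·t_tx + 4·t_prop = 173·911.356 + 4·1826.67 = 165000 μs.

165000 μs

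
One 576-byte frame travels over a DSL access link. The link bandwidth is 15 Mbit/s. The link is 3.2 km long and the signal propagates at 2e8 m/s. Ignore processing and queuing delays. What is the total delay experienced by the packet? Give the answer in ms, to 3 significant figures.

0.323 ms

L = 576 × 8 = 4608 bits.
Transmission delay = L/R = 4608 / 15000000 = 0.3072 ms.
Propagation delay = d/s = 3200 m / 200000000 m/s = 0.016 ms.
Total = 0.323 ms.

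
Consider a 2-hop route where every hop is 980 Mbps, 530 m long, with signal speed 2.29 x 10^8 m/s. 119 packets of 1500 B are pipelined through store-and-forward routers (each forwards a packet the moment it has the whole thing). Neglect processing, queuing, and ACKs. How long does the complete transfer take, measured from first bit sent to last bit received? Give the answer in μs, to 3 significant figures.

1470 μs

Per-hop transmission t_tx = L/R = 12000/980000000 = 12.2449 μs.
Per-hop propagation t_prop = 530/229000000 = 2.31441 μs.
Pipeline fill: first packet needs 2·t_tx to clear all hops; remaining 118 packets each add one t_tx.
Total = (2+119-1)·t_tx + 2·t_prop = 120·12.2449 + 2·2.31441 = 1470 μs.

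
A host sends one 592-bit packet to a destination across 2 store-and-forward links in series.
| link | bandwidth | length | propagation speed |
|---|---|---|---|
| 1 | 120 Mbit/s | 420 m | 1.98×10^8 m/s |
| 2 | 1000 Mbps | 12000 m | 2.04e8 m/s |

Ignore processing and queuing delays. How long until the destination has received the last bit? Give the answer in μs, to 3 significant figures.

66.5 μs

Transmission delays (L/R per hop): 4.93333, 0.592 μs; sum = 5.52533 μs.
Propagation delays (d/s per hop): 2.12121, 58.8235 μs; sum = 60.9447 μs.
End-to-end = 66.5 μs.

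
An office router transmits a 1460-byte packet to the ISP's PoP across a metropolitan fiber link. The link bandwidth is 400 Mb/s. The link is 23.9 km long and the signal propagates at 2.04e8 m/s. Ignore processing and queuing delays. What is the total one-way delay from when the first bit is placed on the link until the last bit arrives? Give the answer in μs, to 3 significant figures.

L = 1460 × 8 = 11680 bits.
Transmission delay = L/R = 11680 / 400000000 = 29.2 μs.
Propagation delay = d/s = 23900 m / 204000000 m/s = 117.157 μs.
Total = 146 μs.

146 μs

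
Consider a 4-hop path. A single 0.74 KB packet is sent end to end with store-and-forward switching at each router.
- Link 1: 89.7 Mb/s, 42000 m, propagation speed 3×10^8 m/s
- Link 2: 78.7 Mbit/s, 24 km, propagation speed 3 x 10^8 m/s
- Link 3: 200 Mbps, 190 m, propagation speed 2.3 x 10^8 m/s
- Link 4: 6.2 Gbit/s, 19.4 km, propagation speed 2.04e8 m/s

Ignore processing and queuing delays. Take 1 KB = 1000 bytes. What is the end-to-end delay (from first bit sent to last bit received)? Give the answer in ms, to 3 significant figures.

0.488 ms

L = 5920 bits.
Transmission delays (L/R per hop): 0.0659978, 0.0752224, 0.0296, 0.000954839 ms; sum = 0.171775 ms.
Propagation delays (d/s per hop): 0.14, 0.08, 0.000826087, 0.095098 ms; sum = 0.315924 ms.
End-to-end = 0.488 ms.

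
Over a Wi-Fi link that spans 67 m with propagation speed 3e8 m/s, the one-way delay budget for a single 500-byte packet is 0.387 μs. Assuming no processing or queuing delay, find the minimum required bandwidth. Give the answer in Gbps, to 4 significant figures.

24.44 Gbps

L = 4000 bits.
Propagation delay = 67 / 300000000 = 0.223333 μs.
Transmission budget = 0.387 − 0.223333 = 0.163667 μs.
R ≥ L / t_tx = 4000 bits / 1.63667e-07 s = 24.44 Gbps.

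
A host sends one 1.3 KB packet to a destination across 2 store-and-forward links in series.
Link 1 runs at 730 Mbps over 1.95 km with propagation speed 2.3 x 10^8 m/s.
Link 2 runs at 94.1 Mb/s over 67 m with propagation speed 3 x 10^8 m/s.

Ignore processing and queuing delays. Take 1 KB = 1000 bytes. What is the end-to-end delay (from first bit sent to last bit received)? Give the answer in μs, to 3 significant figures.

133 μs

L = 10400 bits.
Transmission delays (L/R per hop): 14.2466, 110.521 μs; sum = 124.767 μs.
Propagation delays (d/s per hop): 8.47826, 0.223333 μs; sum = 8.70159 μs.
End-to-end = 133 μs.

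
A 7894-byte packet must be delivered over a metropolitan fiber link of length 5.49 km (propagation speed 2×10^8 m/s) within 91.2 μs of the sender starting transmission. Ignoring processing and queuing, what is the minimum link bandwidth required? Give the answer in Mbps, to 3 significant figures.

L = 63152 bits.
Propagation delay = 5490 / 200000000 = 27.45 μs.
Transmission budget = 91.2 − 27.45 = 63.75 μs.
R ≥ L / t_tx = 63152 bits / 6.375e-05 s = 991 Mbps.

991 Mbps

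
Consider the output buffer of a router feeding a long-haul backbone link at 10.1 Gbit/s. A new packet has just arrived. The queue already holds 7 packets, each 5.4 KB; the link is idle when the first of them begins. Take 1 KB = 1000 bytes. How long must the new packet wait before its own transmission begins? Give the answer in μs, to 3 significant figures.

Each queued packet: L/R = 43200/10100000000 = 4.27723 μs.
7 queued → 29.9406 μs.
Queuing delay = 29.9 μs.

29.9 μs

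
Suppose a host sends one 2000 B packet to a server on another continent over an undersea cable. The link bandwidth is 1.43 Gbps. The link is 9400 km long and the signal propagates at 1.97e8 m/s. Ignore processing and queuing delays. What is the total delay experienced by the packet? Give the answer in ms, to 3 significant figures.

L = 2000 × 8 = 16000 bits.
Transmission delay = L/R = 16000 / 1430000000 = 0.0111888 ms.
Propagation delay = d/s = 9400000 m / 197000000 m/s = 47.7157 ms.
Total = 47.7 ms.

47.7 ms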